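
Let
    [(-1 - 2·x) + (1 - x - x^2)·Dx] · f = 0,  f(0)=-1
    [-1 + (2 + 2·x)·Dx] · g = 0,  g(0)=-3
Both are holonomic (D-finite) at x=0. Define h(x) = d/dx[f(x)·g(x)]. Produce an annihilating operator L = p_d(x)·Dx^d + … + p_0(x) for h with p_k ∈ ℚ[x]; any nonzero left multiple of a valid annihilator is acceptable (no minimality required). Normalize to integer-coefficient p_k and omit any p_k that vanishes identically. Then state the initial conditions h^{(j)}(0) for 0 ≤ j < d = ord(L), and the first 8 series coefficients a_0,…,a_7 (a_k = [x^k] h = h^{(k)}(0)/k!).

f: a_k = -1, -1, -2, -3, -5, -8, -13, -21, …
g: a_k = -3, -3/2, 3/8, -3/16, 15/128, -21/256, 63/1024, -99/2048, …
Sym-product of L_f,L_g gives L₀ (≤ ord 1).
Derive L from L₀ (diff closure).
L = (19 + 66·x + 81·x^2 + 50·x^3 + 15·x^4) + (-6 - 10·x + 6·x^2 + 26·x^3 + 22·x^4 + 6·x^5)·Dx  (order 1).
h: a_k = 9/2, 57/4, 567/16, 2409/32, 39315/256, 151983/512, 1150275/2048, 4249065/4096, …
ICs: h(0) = 9/2.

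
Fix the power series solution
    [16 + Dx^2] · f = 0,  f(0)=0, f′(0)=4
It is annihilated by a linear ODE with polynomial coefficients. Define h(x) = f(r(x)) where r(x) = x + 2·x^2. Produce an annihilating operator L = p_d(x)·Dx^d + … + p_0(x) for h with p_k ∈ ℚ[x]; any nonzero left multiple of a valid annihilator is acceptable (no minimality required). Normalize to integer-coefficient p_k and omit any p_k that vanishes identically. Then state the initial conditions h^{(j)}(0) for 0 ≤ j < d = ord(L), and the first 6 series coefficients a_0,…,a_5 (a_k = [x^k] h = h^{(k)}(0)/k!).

f: a_k = 0, 4, 0, -32/3, 0, 128/15, …
L₀ from L_f via x↦r, Dx↦r'^{-1}Dx.
L = (16 + 192·x + 768·x^2 + 1024·x^3) - 4·Dx + (1 + 4·x)·Dx^2  (order 2).
h: a_k = 0, 4, 8, -32/3, -64, -1792/15, …
ICs: h(0) = 0, h′(0) = 4.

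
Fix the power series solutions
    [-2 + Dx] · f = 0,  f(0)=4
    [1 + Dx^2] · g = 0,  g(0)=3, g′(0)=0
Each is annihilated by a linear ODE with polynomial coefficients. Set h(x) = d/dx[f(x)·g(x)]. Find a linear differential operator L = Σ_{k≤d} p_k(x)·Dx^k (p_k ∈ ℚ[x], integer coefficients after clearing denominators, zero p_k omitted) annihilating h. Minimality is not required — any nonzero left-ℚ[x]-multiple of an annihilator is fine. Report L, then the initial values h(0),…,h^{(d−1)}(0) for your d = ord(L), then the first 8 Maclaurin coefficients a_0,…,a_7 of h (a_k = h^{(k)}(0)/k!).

f: a_k = 4, 8, 8, 16/3, 8/3, 16/15, 16/45, 32/315, …
g: a_k = 3, 0, -3/2, 0, 1/8, 0, -1/240, 0, …
Product ⇒ symmetric product L₀, ord ≤ 2.
Derive L from L₀ (diff closure).
L = 5 - 4·Dx + Dx^2  (order 2).
h: a_k = 24, 36, 12, -14, -19, -117/10, -139/30, -527/420, …
ICs: h(0) = 24, h′(0) = 36.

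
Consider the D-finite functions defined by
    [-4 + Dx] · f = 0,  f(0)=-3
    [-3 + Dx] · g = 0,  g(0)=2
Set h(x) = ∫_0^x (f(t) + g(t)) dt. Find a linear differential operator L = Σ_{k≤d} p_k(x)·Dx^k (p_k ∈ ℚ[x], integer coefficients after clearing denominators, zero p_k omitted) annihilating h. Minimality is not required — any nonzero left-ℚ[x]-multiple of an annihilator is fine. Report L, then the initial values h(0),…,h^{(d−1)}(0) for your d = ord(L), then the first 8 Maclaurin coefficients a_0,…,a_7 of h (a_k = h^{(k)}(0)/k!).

L = 12·Dx - 7·Dx^2 + Dx^3  (order 3).
h: a_k = 0, -1, -3, -5, -23/4, -101/20, -431/120, -361/168, …
ICs: h(0) = 0, h′(0) = -1, h′′(0) = -6.

f: a_k = -3, -12, -24, -32, -32, -128/5, -256/15, -1024/105, …
g: a_k = 2, 6, 9, 9, 27/4, 81/20, 81/40, 243/280, …
L₀ := lclm(L_f,L_g); ord L₀ ≤ 1+1.
Integrate: L := L₀·Dx.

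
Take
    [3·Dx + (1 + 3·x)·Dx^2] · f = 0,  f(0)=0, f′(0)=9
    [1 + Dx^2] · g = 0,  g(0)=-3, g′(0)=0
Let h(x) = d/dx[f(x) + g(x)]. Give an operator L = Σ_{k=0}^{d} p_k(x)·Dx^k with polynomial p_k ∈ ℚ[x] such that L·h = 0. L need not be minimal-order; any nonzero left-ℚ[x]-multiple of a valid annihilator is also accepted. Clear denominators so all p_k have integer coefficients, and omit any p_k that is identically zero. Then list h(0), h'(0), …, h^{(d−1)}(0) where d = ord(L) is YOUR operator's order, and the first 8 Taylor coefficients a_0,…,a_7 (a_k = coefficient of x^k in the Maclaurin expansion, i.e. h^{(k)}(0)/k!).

f: a_k = 0, 9, -27/2, 27, -243/4, 729/5, -729/2, 6561/7, …
g: a_k = -3, 0, 3/2, 0, -1/8, 0, 1/240, 0, …
L₀ := lclm(L_f,L_g); ord L₀ ≤ 2+2.
h=h₀': d/dx-closure on L₀ ⇒ L.
L = (165 + 18·x + 27·x^2) + (19 + 63·x + 27·x^2 + 27·x^3)·Dx + (165 + 18·x + 27·x^2)·Dx^2 + (19 + 63·x + 27·x^2 + 27·x^3)·Dx^3  (order 3).
h: a_k = 9, -24, 81, -487/2, 729, -87479/40, 6561, -33067441/1680, …
ICs: h(0) = 9, h′(0) = -24, h′′(0) = 162.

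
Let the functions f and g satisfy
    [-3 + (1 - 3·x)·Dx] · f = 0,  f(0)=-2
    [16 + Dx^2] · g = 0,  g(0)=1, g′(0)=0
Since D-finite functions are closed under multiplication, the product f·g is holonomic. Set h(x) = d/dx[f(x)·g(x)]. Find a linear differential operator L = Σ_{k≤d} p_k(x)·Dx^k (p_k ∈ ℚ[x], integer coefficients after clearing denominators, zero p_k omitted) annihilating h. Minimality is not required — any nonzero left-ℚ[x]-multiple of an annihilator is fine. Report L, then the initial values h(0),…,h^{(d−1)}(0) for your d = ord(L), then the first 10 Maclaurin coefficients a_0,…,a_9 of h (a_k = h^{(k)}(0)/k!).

L = (-2 - 96·x + 144·x^2) + (-6 + 18·x)·Dx + (1 - 6·x + 9·x^2)·Dx^2  (order 2).
h: a_k = -6, -4, -18, -472/3, -590, -30836/15, -107926/15, -7778864/315, -2917074/35, -787593596/2835, …
ICs: h(0) = -6, h′(0) = -4.

f: a_k = -2, -6, -18, -54, -162, -486, -1458, -4374, -13122, -39366, …
g: a_k = 1, 0, -8, 0, 32/3, 0, -256/45, 0, 512/315, 0, …
Sym-product of L_f,L_g gives L₀ (≤ ord 2).
Differentiate: ansatz ord ≤ ord L₀ ⇒ L.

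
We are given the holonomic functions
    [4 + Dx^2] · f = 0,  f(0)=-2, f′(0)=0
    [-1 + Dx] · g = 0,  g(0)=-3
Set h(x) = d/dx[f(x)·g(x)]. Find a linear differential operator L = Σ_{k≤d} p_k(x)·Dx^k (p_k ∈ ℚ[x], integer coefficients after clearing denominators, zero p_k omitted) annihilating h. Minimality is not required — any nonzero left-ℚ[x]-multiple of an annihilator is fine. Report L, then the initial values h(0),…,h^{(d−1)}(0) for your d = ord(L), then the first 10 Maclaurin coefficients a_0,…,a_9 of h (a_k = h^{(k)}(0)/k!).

L = 5 - 2·Dx + Dx^2  (order 2).
h: a_k = 6, -18, -33, -7, 41/4, 117/20, 29/120, -527/840, -1199/6720, 79/20160, …
ICs: h(0) = 6, h′(0) = -18.

f: a_k = -2, 0, 4, 0, -4/3, 0, 8/45, 0, -4/315, 0, …
g: a_k = -3, -3, -3/2, -1/2, -1/8, -1/40, -1/240, -1/1680, -1/13440, -1/120960, …
L₀ := L_f ⊗_s L_g (sym. prod.), ord ≤ 2.
Differentiate: ansatz ord ≤ ord L₀ ⇒ L.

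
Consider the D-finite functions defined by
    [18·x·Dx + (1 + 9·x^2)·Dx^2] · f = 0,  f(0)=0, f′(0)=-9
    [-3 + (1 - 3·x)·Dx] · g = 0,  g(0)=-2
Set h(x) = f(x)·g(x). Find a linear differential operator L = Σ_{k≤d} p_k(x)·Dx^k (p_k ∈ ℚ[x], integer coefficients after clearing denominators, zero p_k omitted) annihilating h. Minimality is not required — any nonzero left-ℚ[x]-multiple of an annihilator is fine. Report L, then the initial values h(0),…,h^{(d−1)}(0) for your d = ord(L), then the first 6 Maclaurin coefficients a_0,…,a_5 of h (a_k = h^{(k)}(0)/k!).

L = 54·x + (6 - 18·x + 108·x^2)·Dx + (-1 + 3·x - 9·x^2 + 27·x^3)·Dx^2  (order 2).
h: a_k = 0, 18, 54, 108, 324, 6318/5, …
ICs: h(0) = 0, h′(0) = 18.

f: a_k = 0, -9, 0, 27, 0, -729/5, …
g: a_k = -2, -6, -18, -54, -162, -486, …
h₀=f·g: eliminate ⇒ L₀, order ≤ 2·1.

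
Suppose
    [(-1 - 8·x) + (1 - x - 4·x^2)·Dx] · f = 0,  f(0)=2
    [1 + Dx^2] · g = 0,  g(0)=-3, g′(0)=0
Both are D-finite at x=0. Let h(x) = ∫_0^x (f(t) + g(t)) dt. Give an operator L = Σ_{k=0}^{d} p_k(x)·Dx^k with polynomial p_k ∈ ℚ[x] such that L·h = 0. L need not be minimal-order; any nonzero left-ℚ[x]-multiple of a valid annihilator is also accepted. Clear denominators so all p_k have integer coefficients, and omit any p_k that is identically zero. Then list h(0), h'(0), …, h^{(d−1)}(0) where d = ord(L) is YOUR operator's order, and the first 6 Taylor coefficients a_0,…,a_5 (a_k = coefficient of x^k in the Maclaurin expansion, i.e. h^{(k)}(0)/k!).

L = (55 + 486·x + 553·x^2 + 1488·x^3 + 80·x^4 + 128·x^5)·Dx + (-11 - 11·x - 23·x^2 + 169·x^3 + 348·x^4 + 48·x^5 + 64·x^6)·Dx^2 + (55 + 486·x + 553·x^2 + 1488·x^3 + 80·x^4 + 128·x^5)·Dx^3 + (-11 - 11·x - 23·x^2 + 169·x^3 + 348·x^4 + 48·x^5 + 64·x^6)·Dx^4  (order 4).
h: a_k = 0, -1, 1, 23/6, 9/2, 463/40, …
ICs: h(0) = 0, h′(0) = -1, h′′(0) = 2, h′′′(0) = 23.

f: a_k = 2, 2, 10, 18, 58, 130, …
g: a_k = -3, 0, 3/2, 0, -1/8, 0, …
f+g: L₀ = lclm(L_f,L_g), ord ≤ 1+2.
∫: right-multiply L₀ by Dx.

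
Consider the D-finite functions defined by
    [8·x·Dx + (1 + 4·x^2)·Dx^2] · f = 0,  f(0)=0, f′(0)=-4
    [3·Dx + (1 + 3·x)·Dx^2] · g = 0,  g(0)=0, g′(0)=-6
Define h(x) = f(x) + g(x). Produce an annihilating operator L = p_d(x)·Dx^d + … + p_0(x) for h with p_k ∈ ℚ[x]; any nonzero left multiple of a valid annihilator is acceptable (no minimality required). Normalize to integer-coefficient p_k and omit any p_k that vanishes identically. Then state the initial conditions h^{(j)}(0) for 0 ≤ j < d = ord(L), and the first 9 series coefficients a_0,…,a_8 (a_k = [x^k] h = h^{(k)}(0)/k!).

f: a_k = 0, -4, 0, 16/3, 0, -64/5, 0, 256/7, 0, …
g: a_k = 0, -6, 9, -18, 81/2, -486/5, 243, -4374/7, 6561/4, …
L₀ := lclm(L_f,L_g); ord L₀ ≤ 2+2.
L = (-24 - 216·x + 288·x^2 + 288·x^3)·Dx + (-26 - 48·x - 120·x^2 + 576·x^3 + 576·x^4)·Dx^2 + (-3 - x + 24·x^2 + 32·x^3 + 144·x^4 + 144·x^5)·Dx^3  (order 3).
h: a_k = 0, -10, 9, -38/3, 81/2, -110, 243, -4118/7, 6561/4, …
ICs: h(0) = 0, h′(0) = -10, h′′(0) = 18.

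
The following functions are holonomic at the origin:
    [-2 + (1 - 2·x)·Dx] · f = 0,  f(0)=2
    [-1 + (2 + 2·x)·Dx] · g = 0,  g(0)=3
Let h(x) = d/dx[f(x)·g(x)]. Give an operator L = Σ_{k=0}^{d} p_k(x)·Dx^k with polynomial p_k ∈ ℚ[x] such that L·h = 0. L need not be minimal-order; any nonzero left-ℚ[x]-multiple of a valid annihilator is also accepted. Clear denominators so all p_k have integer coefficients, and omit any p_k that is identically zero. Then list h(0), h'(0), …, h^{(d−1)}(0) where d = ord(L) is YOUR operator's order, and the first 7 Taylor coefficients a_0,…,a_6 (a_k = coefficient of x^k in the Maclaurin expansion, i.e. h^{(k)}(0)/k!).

L = (39 + 60·x + 12·x^2) + (-10 + 6·x + 24·x^2 + 8·x^3)·Dx  (order 1).
h: a_k = 15, 117/2, 1413/8, 7521/16, 150525/128, 722331/256, 6742449/1024, …
ICs: h(0) = 15.

f: a_k = 2, 4, 8, 16, 32, 64, 128, …
g: a_k = 3, 3/2, -3/8, 3/16, -15/128, 21/256, -63/1024, …
f·g: L₀ = L_f ⊗_s L_g, ord ≤ 1·1.
Derive L from L₀ (diff closure).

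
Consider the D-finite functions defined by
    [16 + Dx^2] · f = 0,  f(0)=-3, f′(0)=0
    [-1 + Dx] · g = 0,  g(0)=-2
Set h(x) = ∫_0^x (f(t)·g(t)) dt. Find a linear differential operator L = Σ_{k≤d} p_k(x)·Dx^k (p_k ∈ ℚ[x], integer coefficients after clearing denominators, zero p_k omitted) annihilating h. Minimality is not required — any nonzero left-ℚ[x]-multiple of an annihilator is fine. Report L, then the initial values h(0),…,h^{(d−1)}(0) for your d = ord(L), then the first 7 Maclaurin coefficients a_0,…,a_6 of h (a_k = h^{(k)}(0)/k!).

f: a_k = -3, 0, 24, 0, -32, 0, 256/15, …
g: a_k = -2, -2, -1, -1/3, -1/12, -1/60, -1/360, …
f·g: L₀ = L_f ⊗_s L_g, ord ≤ 2·1.
h=∫h₀ ⇒ L = L₀·Dx.
L = 17·Dx - 2·Dx^2 + Dx^3  (order 3).
h: a_k = 0, 6, 3, -15, -47/4, 161/20, 1121/120, …
ICs: h(0) = 0, h′(0) = 6, h′′(0) = 6.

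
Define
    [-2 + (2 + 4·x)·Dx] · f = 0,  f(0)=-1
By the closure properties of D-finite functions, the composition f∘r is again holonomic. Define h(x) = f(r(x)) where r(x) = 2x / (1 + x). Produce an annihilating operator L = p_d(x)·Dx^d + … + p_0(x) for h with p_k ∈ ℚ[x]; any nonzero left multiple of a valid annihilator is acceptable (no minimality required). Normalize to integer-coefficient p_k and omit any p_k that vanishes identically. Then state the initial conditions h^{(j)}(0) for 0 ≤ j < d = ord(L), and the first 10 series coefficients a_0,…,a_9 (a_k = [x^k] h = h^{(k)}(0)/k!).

f: a_k = -1, -1, 1/2, -1/2, 5/8, -7/8, 21/16, -33/16, 429/128, -715/128, …
h₀=f(r): pull back L_f along r ⇒ L₀.
L = -2 + (1 + 6·x + 5·x^2)·Dx  (order 1).
h: a_k = -1, -2, 4, -10, 30, -102, 376, -1462, 5900, -24470, …
ICs: h(0) = -1.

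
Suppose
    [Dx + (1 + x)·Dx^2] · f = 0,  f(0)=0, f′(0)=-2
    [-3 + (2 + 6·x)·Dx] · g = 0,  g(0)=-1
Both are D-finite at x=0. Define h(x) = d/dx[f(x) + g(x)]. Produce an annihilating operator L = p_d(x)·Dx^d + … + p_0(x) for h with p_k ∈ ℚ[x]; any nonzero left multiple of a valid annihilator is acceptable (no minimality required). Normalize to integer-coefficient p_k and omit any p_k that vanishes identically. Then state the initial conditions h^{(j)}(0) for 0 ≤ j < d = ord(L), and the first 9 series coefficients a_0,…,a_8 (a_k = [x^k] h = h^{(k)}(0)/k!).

f: a_k = 0, -2, 1, -2/3, 1/2, -2/5, 1/3, -2/7, 1/4, …
g: a_k = -1, -3/2, 9/8, -27/16, 405/128, -1701/256, 15309/1024, -72171/2048, 2814669/32768, …
f+g: L₀ = lclm(L_f,L_g), ord ≤ 2+1.
h₀' ⇒ L via d/dx closure of L₀.
L = (-15 + 9·x) + (-19 - 6·x + 45·x^2)·Dx + (-2 - 2·x + 18·x^2 + 18·x^3)·Dx^2  (order 2).
h: a_k = -7/2, 17/4, -113/16, 469/32, -9017/256, 46951/512, -509293/2048, 2822861/4096, -126791177/65536, …
ICs: h(0) = -7/2, h′(0) = 17/4.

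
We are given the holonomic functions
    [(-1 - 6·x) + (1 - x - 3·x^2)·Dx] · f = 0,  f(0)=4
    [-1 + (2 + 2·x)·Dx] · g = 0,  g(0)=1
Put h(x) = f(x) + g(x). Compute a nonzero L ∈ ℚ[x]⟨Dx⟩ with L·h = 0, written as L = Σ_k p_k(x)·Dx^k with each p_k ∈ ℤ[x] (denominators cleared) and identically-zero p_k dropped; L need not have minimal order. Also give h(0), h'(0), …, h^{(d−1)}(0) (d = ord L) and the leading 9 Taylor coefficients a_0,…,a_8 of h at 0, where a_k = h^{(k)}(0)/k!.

L = (-17 - 57·x - 135·x^2 - 90·x^3) + (33 + 134·x + 387·x^2 + 510·x^3 + 225·x^4)·Dx + (-2 - 30·x - 22·x^2 + 126·x^3 + 210·x^4 + 90·x^5)·Dx^2  (order 2).
h: a_k = 5, 9/2, 127/8, 449/16, 9723/128, 40967/256, 397291/1024, 1777697/2048, 66584147/32768, …
ICs: h(0) = 5, h′(0) = 9/2.

f: a_k = 4, 4, 16, 28, 76, 160, 388, 868, 2032, …
g: a_k = 1, 1/2, -1/8, 1/16, -5/128, 7/256, -21/1024, 33/2048, -429/32768, …
h₀=f+g: left-lcm gives L₀, ord ≤ 2.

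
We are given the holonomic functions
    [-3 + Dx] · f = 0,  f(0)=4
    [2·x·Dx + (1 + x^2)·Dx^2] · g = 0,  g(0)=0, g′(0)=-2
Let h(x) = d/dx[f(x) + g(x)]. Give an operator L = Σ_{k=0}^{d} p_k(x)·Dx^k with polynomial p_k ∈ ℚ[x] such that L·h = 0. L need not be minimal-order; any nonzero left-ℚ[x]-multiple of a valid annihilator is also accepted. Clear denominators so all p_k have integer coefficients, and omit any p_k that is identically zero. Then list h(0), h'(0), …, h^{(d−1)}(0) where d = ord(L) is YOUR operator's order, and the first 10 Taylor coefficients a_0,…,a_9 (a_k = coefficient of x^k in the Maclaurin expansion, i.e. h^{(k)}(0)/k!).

f: a_k = 4, 12, 18, 18, 27/2, 81/10, 81/20, 243/140, 729/1120, 243/1120, …
g: a_k = 0, -2, 0, 2/3, 0, -2/5, 0, 2/7, 0, -2/9, …
Sum ⇒ L₀ = lclm(L_f,L_g) in ℚ(x)⟨Dx⟩.
h₀' ⇒ L via d/dx closure of L₀.
L = (6 - 18·x - 18·x^2 - 18·x^3) + (-11 - 12·x^2 - 9·x^4)·Dx + (3 + 2·x + 6·x^2 + 2·x^3 + 3·x^4)·Dx^2  (order 2).
h: a_k = 10, 36, 56, 54, 77/2, 243/10, 283/20, 729/140, -53/1120, 729/1120, …
ICs: h(0) = 10, h′(0) = 36.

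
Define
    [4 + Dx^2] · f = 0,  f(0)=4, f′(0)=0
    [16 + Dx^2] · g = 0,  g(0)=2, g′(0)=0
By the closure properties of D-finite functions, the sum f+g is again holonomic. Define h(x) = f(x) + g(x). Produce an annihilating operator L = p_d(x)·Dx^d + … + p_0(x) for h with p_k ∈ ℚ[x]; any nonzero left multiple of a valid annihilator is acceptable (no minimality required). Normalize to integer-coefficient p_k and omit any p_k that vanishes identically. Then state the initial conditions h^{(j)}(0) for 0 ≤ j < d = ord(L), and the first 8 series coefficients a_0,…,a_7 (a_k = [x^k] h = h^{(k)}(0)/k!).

f: a_k = 4, 0, -8, 0, 8/3, 0, -16/45, 0, …
g: a_k = 2, 0, -16, 0, 64/3, 0, -512/45, 0, …
Weyl lclm of L_f,L_g ⇒ L₀ (ord ≤ 4).
L = 64 + 20·Dx^2 + Dx^4  (order 4).
h: a_k = 6, 0, -24, 0, 24, 0, -176/15, 0, …
ICs: h(0) = 6, h′(0) = 0, h′′(0) = -48, h′′′(0) = 0.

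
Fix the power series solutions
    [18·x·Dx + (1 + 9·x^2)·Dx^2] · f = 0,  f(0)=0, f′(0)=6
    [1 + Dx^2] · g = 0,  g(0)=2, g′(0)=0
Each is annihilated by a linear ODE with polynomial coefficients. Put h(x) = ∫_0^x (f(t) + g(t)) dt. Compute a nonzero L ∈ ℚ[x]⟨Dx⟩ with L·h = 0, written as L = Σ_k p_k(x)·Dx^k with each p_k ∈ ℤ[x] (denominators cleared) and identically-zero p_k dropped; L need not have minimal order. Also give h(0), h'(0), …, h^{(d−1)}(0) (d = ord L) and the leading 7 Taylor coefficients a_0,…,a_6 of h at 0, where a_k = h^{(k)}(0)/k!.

f: a_k = 0, 6, 0, -18, 0, 486/5, 0, …
g: a_k = 2, 0, -1, 0, 1/12, 0, -1/360, …
Sum ⇒ L₀ = lclm(L_f,L_g) in ℚ(x)⟨Dx⟩.
h=∫h₀ ⇒ L = L₀·Dx.
L = (-1926·x + 17820·x^3 + 1458·x^5)·Dx^2 + (-17 + 351·x^2 + 4617·x^4 + 729·x^6)·Dx^3 + (-1926·x + 17820·x^3 + 1458·x^5)·Dx^4 + (-17 + 351·x^2 + 4617·x^4 + 729·x^6)·Dx^5  (order 5).
h: a_k = 0, 2, 3, -1/3, -9/2, 1/60, 81/5, …
ICs: h(0) = 0, h′(0) = 2, h′′(0) = 6, h′′′(0) = -2, h′′′′(0) = -108.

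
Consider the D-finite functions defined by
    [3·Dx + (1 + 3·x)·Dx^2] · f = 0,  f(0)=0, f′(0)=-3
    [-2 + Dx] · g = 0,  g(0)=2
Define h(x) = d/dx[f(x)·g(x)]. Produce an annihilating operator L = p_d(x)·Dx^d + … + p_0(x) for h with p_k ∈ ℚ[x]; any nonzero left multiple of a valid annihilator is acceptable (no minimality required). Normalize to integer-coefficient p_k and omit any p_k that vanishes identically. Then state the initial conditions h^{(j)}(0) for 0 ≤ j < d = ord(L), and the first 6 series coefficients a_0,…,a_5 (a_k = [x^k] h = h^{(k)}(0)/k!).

L = (20 - 24·x + 72·x^2) + (-8 + 6·x - 72·x^2)·Dx + (-1 + 3·x + 18·x^2)·Dx^2  (order 2).
h: a_k = -6, -6, -36, 58, -221, 660, …
ICs: h(0) = -6, h′(0) = -6.

f: a_k = 0, -3, 9/2, -9, 81/4, -243/5, …
g: a_k = 2, 4, 4, 8/3, 4/3, 8/15, …
Product ⇒ symmetric product L₀, ord ≤ 2.
h₀' ⇒ L via d/dx closure of L₀.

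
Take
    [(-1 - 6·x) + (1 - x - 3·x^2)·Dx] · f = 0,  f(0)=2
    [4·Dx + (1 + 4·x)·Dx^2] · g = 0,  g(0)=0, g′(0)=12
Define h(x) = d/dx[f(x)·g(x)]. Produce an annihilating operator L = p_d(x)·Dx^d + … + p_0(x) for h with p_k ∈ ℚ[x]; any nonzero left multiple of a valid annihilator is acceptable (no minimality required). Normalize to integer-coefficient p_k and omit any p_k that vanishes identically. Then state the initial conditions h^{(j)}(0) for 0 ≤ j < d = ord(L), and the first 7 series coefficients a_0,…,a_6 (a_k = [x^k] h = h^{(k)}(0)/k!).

f: a_k = 2, 2, 8, 14, 38, 80, 194, …
g: a_k = 0, 12, -24, 64, -192, 3072/5, -2048, …
Sym-product of L_f,L_g gives L₀ (≤ ord 2).
Differentiate: ansatz ord ≤ ord L₀ ⇒ L.
L = (218 + 1080·x + 2592·x^2) + (-1 + 142·x + 1224·x^2 + 2016·x^3)·Dx + (-5 - 39·x - 37·x^2 + 228·x^3 + 288·x^4)·Dx^2  (order 2).
h: a_k = 24, -48, 528, -1120, 7384, -103776/5, 525512/5, …
ICs: h(0) = 24, h′(0) = -48.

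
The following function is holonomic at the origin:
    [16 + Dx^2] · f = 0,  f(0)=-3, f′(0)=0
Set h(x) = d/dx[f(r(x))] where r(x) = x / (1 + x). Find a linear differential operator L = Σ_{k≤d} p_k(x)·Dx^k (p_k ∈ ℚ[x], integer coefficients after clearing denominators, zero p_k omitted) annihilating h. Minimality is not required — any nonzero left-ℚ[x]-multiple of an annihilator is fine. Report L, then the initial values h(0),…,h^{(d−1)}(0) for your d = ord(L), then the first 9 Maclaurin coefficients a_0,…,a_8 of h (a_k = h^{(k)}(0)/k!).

L = (22 + 12·x + 6·x^2) + (6 + 18·x + 18·x^2 + 6·x^3)·Dx + (1 + 4·x + 6·x^2 + 4·x^3 + x^4)·Dx^2  (order 2).
h: a_k = 0, 48, -144, 160, 160, -5488/5, 13776/5, -100544/21, 215232/35, …
ICs: h(0) = 0, h′(0) = 48.

f: a_k = -3, 0, 24, 0, -32, 0, 256/15, 0, -512/105, …
f∘r: x↦r, Dx↦Dx/r' in L_f ⇒ L₀.
Derive L from L₀ (diff closure).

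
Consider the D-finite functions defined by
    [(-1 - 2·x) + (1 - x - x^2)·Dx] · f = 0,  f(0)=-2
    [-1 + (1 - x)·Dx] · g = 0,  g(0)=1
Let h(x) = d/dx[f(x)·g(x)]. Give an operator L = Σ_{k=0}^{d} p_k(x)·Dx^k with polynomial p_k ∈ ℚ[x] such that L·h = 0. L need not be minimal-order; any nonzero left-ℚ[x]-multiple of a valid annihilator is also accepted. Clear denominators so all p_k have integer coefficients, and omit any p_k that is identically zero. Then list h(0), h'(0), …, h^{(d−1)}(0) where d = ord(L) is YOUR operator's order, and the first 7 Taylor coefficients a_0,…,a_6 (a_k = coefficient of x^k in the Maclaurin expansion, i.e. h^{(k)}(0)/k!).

f: a_k = -2, -2, -4, -6, -10, -16, -26, …
g: a_k = 1, 1, 1, 1, 1, 1, 1, …
Sym-product of L_f,L_g gives L₀ (≤ ord 1).
Derive L from L₀ (diff closure).
L = (8 - 6·x - 12·x^2 + 12·x^4) + (-2 + 4·x + 3·x^2 - 8·x^3 + 3·x^5)·Dx  (order 1).
h: a_k = -4, -16, -42, -96, -200, -396, -756, …
ICs: h(0) = -4.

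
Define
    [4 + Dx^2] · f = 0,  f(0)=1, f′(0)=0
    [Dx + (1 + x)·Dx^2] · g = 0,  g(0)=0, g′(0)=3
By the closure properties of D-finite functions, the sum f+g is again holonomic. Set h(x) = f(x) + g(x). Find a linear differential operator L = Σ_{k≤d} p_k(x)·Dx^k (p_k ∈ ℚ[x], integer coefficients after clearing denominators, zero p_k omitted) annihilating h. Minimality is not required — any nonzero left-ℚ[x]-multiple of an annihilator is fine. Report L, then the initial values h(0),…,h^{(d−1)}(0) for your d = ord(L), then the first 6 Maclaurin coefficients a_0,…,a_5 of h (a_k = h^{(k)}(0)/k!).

L = (20 + 16·x + 8·x^2)·Dx + (12 + 28·x + 24·x^2 + 8·x^3)·Dx^2 + (5 + 4·x + 2·x^2)·Dx^3 + (3 + 7·x + 6·x^2 + 2·x^3)·Dx^4  (order 4).
h: a_k = 1, 3, -7/2, 1, -1/12, 3/5, …
ICs: h(0) = 1, h′(0) = 3, h′′(0) = -7, h′′′(0) = 6.

f: a_k = 1, 0, -2, 0, 2/3, 0, …
g: a_k = 0, 3, -3/2, 1, -3/4, 3/5, …
h₀=f+g: left-lcm gives L₀, ord ≤ 4.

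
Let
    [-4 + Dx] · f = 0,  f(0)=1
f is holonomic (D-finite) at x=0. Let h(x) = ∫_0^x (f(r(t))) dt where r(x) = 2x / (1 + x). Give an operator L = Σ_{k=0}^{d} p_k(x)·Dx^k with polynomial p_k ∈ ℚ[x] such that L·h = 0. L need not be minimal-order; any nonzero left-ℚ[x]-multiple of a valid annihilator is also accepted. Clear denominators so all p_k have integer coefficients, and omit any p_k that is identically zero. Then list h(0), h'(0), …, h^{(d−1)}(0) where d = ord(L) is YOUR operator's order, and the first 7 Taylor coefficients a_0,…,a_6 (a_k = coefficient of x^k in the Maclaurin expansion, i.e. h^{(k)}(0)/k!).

L = -8·Dx + (1 + 2·x + x^2)·Dx^2  (order 2).
h: a_k = 0, 1, 4, 8, 22/3, 8/15, -44/15, …
ICs: h(0) = 0, h′(0) = 1.

f: a_k = 1, 4, 8, 32/3, 32/3, 128/15, 256/45, …
L₀ from L_f via x↦r, Dx↦r'^{-1}Dx.
h=∫h₀ ⇒ L = L₀·Dx.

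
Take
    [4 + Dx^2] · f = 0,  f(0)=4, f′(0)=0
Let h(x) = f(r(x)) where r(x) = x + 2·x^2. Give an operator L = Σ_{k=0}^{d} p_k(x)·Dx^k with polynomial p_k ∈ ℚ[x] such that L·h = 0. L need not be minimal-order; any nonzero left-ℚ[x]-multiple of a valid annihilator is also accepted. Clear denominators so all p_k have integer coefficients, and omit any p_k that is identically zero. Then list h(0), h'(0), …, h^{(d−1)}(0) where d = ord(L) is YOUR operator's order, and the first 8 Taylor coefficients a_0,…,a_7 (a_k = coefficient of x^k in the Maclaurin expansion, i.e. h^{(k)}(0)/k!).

L = (4 + 48·x + 192·x^2 + 256·x^3) - 4·Dx + (1 + 4·x)·Dx^2  (order 2).
h: a_k = 4, 0, -8, -32, -88/3, 64/3, 2864/45, 1216/15, …
ICs: h(0) = 4, h′(0) = 0.

f: a_k = 4, 0, -8, 0, 8/3, 0, -16/45, 0, …
L₀ from L_f via x↦r, Dx↦r'^{-1}Dx.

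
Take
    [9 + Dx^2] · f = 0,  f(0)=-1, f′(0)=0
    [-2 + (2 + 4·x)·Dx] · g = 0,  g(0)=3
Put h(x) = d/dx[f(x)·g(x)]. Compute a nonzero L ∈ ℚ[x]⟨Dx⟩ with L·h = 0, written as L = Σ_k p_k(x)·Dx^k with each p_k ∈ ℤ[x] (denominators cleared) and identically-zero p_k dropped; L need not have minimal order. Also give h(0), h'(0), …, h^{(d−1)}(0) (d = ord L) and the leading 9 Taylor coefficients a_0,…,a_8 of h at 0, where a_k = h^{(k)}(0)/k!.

L = (14 + 84·x + 192·x^2 + 216·x^3 + 108·x^4) + (-1 - 8·x - 18·x^2 - 12·x^3)·Dx + (1 + 7·x + 19·x^2 + 24·x^3 + 12·x^4)·Dx^2  (order 2).
h: a_k = -3, 30, 36, -60, -30, 108/5, 126/5, -936/35, 1026/35, …
ICs: h(0) = -3, h′(0) = 30.

f: a_k = -1, 0, 9/2, 0, -27/8, 0, 81/80, 0, -729/4480, …
g: a_k = 3, 3, -3/2, 3/2, -15/8, 21/8, -63/16, 99/16, -1287/128, …
f·g: L₀ = L_f ⊗_s L_g, ord ≤ 2·1.
h=h₀': d/dx-closure on L₀ ⇒ L.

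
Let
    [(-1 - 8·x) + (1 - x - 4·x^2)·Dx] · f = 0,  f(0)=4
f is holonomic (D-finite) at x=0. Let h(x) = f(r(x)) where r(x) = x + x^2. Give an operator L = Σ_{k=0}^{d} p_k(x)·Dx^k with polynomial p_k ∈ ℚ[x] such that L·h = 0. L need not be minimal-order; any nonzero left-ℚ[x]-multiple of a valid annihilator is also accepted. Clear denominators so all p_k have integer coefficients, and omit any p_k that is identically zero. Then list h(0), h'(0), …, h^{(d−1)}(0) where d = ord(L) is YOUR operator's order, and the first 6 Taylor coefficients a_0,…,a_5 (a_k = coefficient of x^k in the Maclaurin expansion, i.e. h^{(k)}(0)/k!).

L = (1 + 10·x + 24·x^2 + 16·x^3) + (-1 + x + 5·x^2 + 8·x^3 + 4·x^4)·Dx  (order 1).
h: a_k = 4, 4, 24, 76, 244, 832, …
ICs: h(0) = 4.

f: a_k = 4, 4, 20, 36, 116, 260, …
h₀=f(r): pull back L_f along r ⇒ L₀.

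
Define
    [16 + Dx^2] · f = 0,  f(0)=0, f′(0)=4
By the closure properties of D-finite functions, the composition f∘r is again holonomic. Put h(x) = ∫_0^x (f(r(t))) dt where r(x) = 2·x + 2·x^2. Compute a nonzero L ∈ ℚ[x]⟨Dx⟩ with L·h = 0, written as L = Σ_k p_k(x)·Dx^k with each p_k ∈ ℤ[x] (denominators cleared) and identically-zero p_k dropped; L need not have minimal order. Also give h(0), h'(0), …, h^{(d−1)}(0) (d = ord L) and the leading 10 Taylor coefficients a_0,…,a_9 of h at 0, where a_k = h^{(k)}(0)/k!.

f: a_k = 0, 4, 0, -32/3, 0, 128/15, 0, -1024/315, 0, 2048/2835, …
f∘r: x↦r, Dx↦Dx/r' in L_f ⇒ L₀.
h=∫₀ˣh₀: take L = L₀·Dx.
L = (64 + 384·x + 768·x^2 + 512·x^3)·Dx - 2·Dx^2 + (1 + 2·x)·Dx^3  (order 3).
h: a_k = 0, 0, 4, 8/3, -64/3, -256/5, 128/45, 1280/7, 91136/315, -8192/405, …
ICs: h(0) = 0, h′(0) = 0, h′′(0) = 8.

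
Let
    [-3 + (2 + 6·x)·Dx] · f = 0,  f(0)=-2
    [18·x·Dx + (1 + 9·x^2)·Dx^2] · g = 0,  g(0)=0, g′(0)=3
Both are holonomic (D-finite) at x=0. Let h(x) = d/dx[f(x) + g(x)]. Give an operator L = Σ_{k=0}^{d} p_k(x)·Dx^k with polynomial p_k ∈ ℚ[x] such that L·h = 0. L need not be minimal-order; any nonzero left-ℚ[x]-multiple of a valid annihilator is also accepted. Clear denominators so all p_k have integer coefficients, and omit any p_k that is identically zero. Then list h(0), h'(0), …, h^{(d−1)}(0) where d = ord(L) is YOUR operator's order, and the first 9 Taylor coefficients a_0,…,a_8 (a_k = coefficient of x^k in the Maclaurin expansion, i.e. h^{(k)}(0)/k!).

L = (-36 - 270·x + 972·x^2 + 1458·x^3) + (-33 - 144·x + 270·x^2 + 3888·x^3 + 5103·x^4)·Dx + (-2 + 18·x + 108·x^2 + 324·x^3 + 1134·x^4 + 1458·x^5)·Dx^2  (order 2).
h: a_k = 0, 9/2, -297/8, 405/16, 22599/128, 45927/256, -2744685/1024, 2814669/2048, 518312439/32768, …
ICs: h(0) = 0, h′(0) = 9/2.

f: a_k = -2, -3, 9/4, -27/8, 405/64, -1701/128, 15309/512, -72171/1024, 2814669/16384, …
g: a_k = 0, 3, 0, -9, 0, 243/5, 0, -2187/7, 0, …
Sum ⇒ L₀ = lclm(L_f,L_g) in ℚ(x)⟨Dx⟩.
Differentiate: ansatz ord ≤ ord L₀ ⇒ L.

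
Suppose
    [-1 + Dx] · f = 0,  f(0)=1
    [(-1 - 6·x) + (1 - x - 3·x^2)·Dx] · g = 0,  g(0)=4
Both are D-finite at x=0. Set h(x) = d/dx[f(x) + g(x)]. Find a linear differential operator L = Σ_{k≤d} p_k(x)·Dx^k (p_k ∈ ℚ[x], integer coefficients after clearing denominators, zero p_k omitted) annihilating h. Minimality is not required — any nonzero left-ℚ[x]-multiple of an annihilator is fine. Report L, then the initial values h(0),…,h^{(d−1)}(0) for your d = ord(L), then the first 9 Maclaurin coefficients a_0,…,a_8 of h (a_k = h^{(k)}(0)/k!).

L = (34 + 278·x + 312·x^2 + 756·x^3 + 162·x^4) + (-41 - 284·x - 341·x^2 - 672·x^3 + 45·x^4 + 54·x^5)·Dx + (7 + 6·x + 29·x^2 - 84·x^3 - 207·x^4 - 54·x^5)·Dx^2  (order 2).
h: a_k = 5, 33, 169/2, 1825/6, 19201/24, 279361/120, 4374721/720, 81930241/5040, 1682311681/40320, …
ICs: h(0) = 5, h′(0) = 33.

f: a_k = 1, 1, 1/2, 1/6, 1/24, 1/120, 1/720, 1/5040, 1/40320, …
g: a_k = 4, 4, 16, 28, 76, 160, 388, 868, 2032, …
L₀ := lclm(L_f,L_g); ord L₀ ≤ 1+1.
Derive L from L₀ (diff closure).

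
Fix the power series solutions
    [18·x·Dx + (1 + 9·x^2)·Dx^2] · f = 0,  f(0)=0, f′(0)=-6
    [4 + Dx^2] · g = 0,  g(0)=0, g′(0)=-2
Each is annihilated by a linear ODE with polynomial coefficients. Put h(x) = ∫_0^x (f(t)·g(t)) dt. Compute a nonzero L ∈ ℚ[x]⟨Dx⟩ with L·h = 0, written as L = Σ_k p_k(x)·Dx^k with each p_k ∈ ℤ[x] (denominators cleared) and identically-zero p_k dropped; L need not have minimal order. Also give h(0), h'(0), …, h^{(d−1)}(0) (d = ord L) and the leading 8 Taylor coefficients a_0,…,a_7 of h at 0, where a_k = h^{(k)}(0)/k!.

L = (2080 + 50256·x^2 + 89424·x^4 + 186624·x^6 + 419904·x^8)·Dx + (3168·x + 38880·x^3 + 139968·x^5 + 419904·x^7)·Dx^2 + (572 + 13788·x^2 + 33048·x^4 + 93312·x^6 + 209952·x^8)·Dx^3 + (792·x + 9720·x^3 + 34992·x^5 + 104976·x^7)·Dx^4 + (13 + 306·x^2 + 2673·x^4 + 11664·x^6 + 26244·x^8)·Dx^5  (order 5).
h: a_k = 0, 0, 0, 4, 0, -44/5, 0, 220/7, …
ICs: h(0) = 0, h′(0) = 0, h′′(0) = 0, h′′′(0) = 24, h′′′′(0) = 0.

f: a_k = 0, -6, 0, 18, 0, -486/5, 0, 4374/7, …
g: a_k = 0, -2, 0, 4/3, 0, -4/15, 0, 8/315, …
Product ⇒ symmetric product L₀, ord ≤ 4.
Integrate: L := L₀·Dx.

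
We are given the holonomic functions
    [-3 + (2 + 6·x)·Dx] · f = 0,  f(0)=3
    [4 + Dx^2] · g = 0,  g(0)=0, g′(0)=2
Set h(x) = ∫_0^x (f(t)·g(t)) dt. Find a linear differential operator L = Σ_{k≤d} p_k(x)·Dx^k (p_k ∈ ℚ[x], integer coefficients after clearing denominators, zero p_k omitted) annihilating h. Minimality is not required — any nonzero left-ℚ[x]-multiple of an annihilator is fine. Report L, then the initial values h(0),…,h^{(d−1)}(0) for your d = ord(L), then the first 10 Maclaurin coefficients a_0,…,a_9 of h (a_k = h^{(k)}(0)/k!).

f: a_k = 3, 9/2, -27/8, 81/16, -1215/128, 5103/256, -45927/1024, 216513/2048, -8444007/32768, 42220035/65536, …
g: a_k = 0, 2, 0, -4/3, 0, 4/15, 0, -8/315, 0, 4/2835, …
Sym-product of L_f,L_g gives L₀ (≤ ord 2).
∫: right-multiply L₀ by Dx.
L = (43 + 96·x + 144·x^2)·Dx + (-12 - 36·x)·Dx^2 + (4 + 24·x + 36·x^2)·Dx^3  (order 3).
h: a_k = 0, 0, 3, 3, -43/16, 33/40, -4379/1920, 21963/4480, -838883/86016, 6669683/322560, …
ICs: h(0) = 0, h′(0) = 0, h′′(0) = 6.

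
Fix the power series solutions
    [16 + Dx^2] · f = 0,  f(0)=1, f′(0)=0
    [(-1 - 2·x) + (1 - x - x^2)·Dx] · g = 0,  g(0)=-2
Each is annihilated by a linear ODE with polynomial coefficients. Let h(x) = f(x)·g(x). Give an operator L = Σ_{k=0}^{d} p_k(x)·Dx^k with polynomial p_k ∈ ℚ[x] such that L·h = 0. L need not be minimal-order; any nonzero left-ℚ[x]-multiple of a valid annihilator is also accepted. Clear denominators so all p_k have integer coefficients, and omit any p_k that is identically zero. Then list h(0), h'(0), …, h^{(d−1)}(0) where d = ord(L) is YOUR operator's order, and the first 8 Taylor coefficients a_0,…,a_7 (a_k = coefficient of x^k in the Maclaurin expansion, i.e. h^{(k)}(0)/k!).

L = (-14 + 16·x + 16·x^2) + (2 + 4·x)·Dx + (-1 + x + x^2)·Dx^2  (order 2).
h: a_k = -2, -2, 12, 10, 2/3, 32/3, 1022/45, 1502/45, …
ICs: h(0) = -2, h′(0) = -2.

f: a_k = 1, 0, -8, 0, 32/3, 0, -256/45, 0, …
g: a_k = -2, -2, -4, -6, -10, -16, -26, -42, …
L₀ := L_f ⊗_s L_g (sym. prod.), ord ≤ 2.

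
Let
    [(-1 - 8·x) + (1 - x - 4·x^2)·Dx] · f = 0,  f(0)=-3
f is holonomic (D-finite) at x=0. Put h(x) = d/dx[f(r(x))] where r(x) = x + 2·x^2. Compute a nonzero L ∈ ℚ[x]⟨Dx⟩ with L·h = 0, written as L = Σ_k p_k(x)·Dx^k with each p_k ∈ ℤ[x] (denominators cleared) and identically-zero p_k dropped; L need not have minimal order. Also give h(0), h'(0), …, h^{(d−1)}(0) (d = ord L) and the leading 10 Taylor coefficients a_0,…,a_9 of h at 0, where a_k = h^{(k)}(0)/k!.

L = (14 + 20·x + 120·x^2 + 320·x^3 + 320·x^4) + (-1 - 3·x + 10·x^2 + 40·x^3 + 80·x^4 + 64·x^5)·Dx  (order 1).
h: a_k = -3, -42, -261, -1236, -6075, -28782, -128961, -572712, -2504871, -10793730, …
ICs: h(0) = -3.

f: a_k = -3, -3, -15, -27, -87, -195, -543, -1323, -3495, -8787, …
L₀ from L_f via x↦r, Dx↦r'^{-1}Dx.
h₀' ⇒ L via d/dx closure of L₀.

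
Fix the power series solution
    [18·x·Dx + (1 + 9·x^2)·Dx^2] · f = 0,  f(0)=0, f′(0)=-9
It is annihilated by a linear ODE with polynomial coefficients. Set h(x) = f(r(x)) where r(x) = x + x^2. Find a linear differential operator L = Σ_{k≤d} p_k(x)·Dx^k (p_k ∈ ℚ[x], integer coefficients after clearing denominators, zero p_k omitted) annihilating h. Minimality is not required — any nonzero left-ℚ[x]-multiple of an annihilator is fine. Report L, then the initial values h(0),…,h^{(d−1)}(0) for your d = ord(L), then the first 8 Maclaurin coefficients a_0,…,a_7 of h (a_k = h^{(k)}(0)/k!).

L = (-2 + 18·x + 72·x^2 + 108·x^3 + 54·x^4)·Dx + (1 + 2·x + 9·x^2 + 36·x^3 + 45·x^4 + 18·x^5)·Dx^2  (order 2).
h: a_k = 0, -9, -9, 27, 81, -324/5, -702, -3645/7, …
ICs: h(0) = 0, h′(0) = -9.

f: a_k = 0, -9, 0, 27, 0, -729/5, 0, 6561/7, …
f∘r: x↦r, Dx↦Dx/r' in L_f ⇒ L₀.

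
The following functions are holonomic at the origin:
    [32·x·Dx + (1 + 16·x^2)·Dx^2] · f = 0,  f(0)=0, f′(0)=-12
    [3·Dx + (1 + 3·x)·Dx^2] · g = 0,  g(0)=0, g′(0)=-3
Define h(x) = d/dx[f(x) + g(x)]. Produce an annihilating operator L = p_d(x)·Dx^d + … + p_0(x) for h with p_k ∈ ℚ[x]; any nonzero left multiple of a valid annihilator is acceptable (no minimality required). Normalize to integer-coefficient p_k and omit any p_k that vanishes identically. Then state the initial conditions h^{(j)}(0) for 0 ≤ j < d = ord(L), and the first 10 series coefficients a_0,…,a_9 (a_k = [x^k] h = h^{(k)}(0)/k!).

L = (-96 - 864·x + 4608·x^2 + 4608·x^3) + (-50 - 192·x + 672·x^2 + 9216·x^3 + 9216·x^4)·Dx + (-3 + 23·x + 96·x^2 + 512·x^3 + 2304·x^4 + 2304·x^5)·Dx^2  (order 2).
h: a_k = -15, 9, 165, 81, -3315, 729, 46965, 6561, -806115, 59049, …
ICs: h(0) = -15, h′(0) = 9.

f: a_k = 0, -12, 0, 64, 0, -3072/5, 0, 49152/7, 0, -262144/3, …
g: a_k = 0, -3, 9/2, -9, 81/4, -243/5, 243/2, -2187/7, 6561/8, -2187, …
h₀=f+g: left-lcm gives L₀, ord ≤ 4.
h=h₀': d/dx-closure on L₀ ⇒ L.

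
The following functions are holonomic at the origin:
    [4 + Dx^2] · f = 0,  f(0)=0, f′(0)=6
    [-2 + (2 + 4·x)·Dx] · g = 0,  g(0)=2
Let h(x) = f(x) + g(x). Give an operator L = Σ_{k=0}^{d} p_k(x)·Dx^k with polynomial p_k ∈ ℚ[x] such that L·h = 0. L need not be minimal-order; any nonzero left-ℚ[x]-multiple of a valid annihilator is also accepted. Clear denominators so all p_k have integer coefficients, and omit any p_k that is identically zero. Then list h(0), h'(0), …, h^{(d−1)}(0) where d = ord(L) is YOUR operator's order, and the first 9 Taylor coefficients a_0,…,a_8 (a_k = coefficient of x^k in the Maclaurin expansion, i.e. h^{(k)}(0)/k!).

L = (-28 - 64·x - 64·x^2) + (12 + 88·x + 192·x^2 + 128·x^3)·Dx + (-7 - 16·x - 16·x^2)·Dx^2 + (3 + 22·x + 48·x^2 + 32·x^3)·Dx^3  (order 3).
h: a_k = 2, 8, -1, -3, -5/4, 51/20, -21/8, 3401/840, -429/64, …
ICs: h(0) = 2, h′(0) = 8, h′′(0) = -2.

f: a_k = 0, 6, 0, -4, 0, 4/5, 0, -8/105, 0, …
g: a_k = 2, 2, -1, 1, -5/4, 7/4, -21/8, 33/8, -429/64, …
Weyl lclm of L_f,L_g ⇒ L₀ (ord ≤ 3).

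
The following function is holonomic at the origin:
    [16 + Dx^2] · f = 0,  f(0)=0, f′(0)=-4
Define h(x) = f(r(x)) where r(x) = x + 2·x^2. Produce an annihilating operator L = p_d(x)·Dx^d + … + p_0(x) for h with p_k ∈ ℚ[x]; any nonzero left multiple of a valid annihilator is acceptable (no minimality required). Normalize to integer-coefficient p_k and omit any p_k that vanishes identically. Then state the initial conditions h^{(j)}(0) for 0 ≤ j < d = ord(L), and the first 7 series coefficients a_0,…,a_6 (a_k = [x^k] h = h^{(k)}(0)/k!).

f: a_k = 0, -4, 0, 32/3, 0, -128/15, 0, …
L₀ from L_f via x↦r, Dx↦r'^{-1}Dx.
L = (16 + 192·x + 768·x^2 + 1024·x^3) - 4·Dx + (1 + 4·x)·Dx^2  (order 2).
h: a_k = 0, -4, -8, 32/3, 64, 1792/15, 0, …
ICs: h(0) = 0, h′(0) = -4.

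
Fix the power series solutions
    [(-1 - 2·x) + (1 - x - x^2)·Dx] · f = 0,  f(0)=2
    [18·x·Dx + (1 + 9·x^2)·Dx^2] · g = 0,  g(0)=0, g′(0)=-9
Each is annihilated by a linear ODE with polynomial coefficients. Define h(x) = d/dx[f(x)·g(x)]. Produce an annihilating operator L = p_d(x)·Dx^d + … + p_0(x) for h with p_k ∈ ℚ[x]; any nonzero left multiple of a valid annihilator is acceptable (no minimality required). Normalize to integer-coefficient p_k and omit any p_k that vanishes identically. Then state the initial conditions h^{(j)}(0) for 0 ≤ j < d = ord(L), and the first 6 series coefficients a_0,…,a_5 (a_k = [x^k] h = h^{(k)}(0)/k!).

f: a_k = 2, 2, 4, 6, 10, 16, …
g: a_k = 0, -9, 0, 27, 0, -729/5, …
f·g: L₀ = L_f ⊗_s L_g, ord ≤ 1·2.
h=h₀': d/dx-closure on L₀ ⇒ L.
L = (-30 + 1134·x^2 + 1944·x^3 + 2916·x^4) + (12 + 42·x - 108·x^2 + 198·x^3 + 1944·x^4 + 1944·x^5)·Dx + (-1 - 8·x - 26·x^2 - 36·x^3 - 126·x^4 + 324·x^5 + 243·x^6)·Dx^2  (order 2).
h: a_k = -18, -36, 54, 0, -1368, -8208/5, …
ICs: h(0) = -18, h′(0) = -36.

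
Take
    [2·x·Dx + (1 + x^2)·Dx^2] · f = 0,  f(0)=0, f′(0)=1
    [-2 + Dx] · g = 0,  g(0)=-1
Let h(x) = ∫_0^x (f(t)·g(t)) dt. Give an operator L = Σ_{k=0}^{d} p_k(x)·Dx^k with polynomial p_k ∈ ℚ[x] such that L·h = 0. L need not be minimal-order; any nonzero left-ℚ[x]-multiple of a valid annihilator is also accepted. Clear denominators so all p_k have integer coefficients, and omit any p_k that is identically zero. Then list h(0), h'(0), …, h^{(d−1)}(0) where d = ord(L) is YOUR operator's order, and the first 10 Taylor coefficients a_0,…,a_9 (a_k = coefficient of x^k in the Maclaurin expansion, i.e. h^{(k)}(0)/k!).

f: a_k = 0, 1, 0, -1/3, 0, 1/5, 0, -1/7, 0, 1/9, …
g: a_k = -1, -2, -2, -4/3, -2/3, -4/15, -4/45, -8/315, -2/315, -4/2835, …
h₀=f·g: eliminate ⇒ L₀, order ≤ 2·1.
Integrate: L := L₀·Dx.
L = (4 - 4·x + 4·x^2)·Dx + (-4 + 2·x - 4·x^2)·Dx^2 + (1 + x^2)·Dx^3  (order 3).
h: a_k = 0, 0, -1/2, -2/3, -5/12, -2/15, -1/30, -2/63, -13/840, 26/2835, …
ICs: h(0) = 0, h′(0) = 0, h′′(0) = -1.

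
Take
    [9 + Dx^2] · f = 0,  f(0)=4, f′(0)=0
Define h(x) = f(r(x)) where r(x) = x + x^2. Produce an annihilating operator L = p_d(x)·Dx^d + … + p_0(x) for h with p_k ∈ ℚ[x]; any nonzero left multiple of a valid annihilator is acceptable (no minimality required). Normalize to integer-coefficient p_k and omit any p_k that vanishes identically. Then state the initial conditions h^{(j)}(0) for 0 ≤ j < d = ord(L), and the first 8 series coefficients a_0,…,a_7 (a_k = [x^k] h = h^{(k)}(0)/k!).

f: a_k = 4, 0, -18, 0, 27/2, 0, -81/20, 0, …
h₀=f(r): pull back L_f along r ⇒ L₀.
L = (9 + 54·x + 108·x^2 + 72·x^3) - 2·Dx + (1 + 2·x)·Dx^2  (order 2).
h: a_k = 4, 0, -18, -36, -9/2, 54, 1539/20, 297/10, …
ICs: h(0) = 4, h′(0) = 0.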